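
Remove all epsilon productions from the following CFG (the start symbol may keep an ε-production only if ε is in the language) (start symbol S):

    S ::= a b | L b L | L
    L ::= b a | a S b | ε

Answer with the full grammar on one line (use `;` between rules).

The nullable symbols are {L, S}.
ε ∈ L(G) since S is nullable, so keep S → ε.
Add the nullable-subset variants: S → L b L gives L b L | L b | b L | b. L → a S b gives a S b | a b.

S ::= a b | L b L | L b | b L | b | L | ε; L ::= b a | a S b | a b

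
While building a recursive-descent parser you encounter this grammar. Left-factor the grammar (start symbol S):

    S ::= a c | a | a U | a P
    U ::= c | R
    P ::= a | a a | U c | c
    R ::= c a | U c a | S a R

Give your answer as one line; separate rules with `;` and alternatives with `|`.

S has alternatives sharing prefix 'a': factor to S → a S' with S' → c | ε | U | P.
P has alternatives sharing prefix 'a': factor to P → a P' with P' → ε | a.

S ::= a S'; U ::= c | R; P ::= U c | c | a P'; R ::= c a | U c a | S a R; S' ::= c | ε | U | P; P' ::= ε | a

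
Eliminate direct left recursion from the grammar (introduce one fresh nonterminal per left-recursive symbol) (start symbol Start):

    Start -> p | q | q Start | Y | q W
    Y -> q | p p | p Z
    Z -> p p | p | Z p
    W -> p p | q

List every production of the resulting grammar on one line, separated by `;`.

Start -> p | q | q Start | Y | q W; Y -> q | p p | p Z; Z -> p p Z1 | p Z1; W -> p p | q; Z1 -> p Z1 | ε

Z is directly left-recursive.
For Z: α = {p}, β = {p p, p}. Rewrite as Z → β Z1 and Z1 → α Z1 | ε.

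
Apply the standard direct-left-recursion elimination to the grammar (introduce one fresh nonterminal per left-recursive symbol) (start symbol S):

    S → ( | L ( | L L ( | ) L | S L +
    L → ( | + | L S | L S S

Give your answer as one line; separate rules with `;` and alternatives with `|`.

S → ( S' | L ( S' | L L ( S' | ) L S'; L → ( L' | + L'; S' → L + S' | eps; L' → S L' | S S L' | eps

S, L are directly left-recursive.
For S: α = {L +}, β = {(, L (, L L (, ) L}. Rewrite as S → β S' and S' → α S' | ε.
For L: α = {S, S S}, β = {(, +}. Rewrite as L → β L' and L' → α L' | ε.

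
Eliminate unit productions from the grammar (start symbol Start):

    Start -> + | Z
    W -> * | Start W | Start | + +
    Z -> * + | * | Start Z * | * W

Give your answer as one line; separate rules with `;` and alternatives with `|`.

Start -> * + | * | Start Z * | * W | +; W -> * + | * | Start Z * | * W | + | Start W | + +; Z -> * + | * | Start Z * | * W

Unit pairs: Start ⇒* {Z}; W ⇒* {Start, Z}.
Replace each nonterminal's rules with the union of the non-unit rules of every nonterminal it unit-derives.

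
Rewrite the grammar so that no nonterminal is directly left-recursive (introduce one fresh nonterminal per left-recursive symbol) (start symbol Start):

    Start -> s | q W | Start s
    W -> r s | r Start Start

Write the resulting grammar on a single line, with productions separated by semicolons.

Start is directly left-recursive.
For Start: α = {s}, β = {s, q W}. Rewrite as Start → β Start1 and Start1 → α Start1 | ε.

Start -> s Start1 | q W Start1; W -> r s | r Start Start; Start1 -> s Start1 | epsilon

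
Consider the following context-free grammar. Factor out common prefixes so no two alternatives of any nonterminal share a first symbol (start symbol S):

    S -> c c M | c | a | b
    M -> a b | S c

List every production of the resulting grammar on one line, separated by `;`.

S -> a | b | c S'; M -> a b | S c; S' -> c M | ε

S has alternatives sharing prefix 'c': factor to S → c S' with S' → c M | ε.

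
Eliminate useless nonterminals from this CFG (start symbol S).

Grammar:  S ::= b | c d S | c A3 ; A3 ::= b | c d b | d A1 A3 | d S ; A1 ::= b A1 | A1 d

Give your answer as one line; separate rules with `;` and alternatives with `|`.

Generating nonterminals: {A3, S}.
Reachable from S after that: {A3, S}.
Removed useless symbols: {A1} and every production mentioning them.

S ::= b | c d S | c A3; A3 ::= b | c d b | d S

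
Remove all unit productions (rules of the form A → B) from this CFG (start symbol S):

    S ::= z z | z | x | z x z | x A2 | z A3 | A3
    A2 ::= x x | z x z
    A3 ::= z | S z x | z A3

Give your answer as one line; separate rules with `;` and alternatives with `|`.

S ::= z z | z | x | z x z | x A2 | z A3 | S z x; A2 ::= x x | z x z; A3 ::= z | S z x | z A3

Unit pairs: S ⇒* {A3}.
For each unit pair (A, B), copy every non-unit production of B to A, then drop all unit productions.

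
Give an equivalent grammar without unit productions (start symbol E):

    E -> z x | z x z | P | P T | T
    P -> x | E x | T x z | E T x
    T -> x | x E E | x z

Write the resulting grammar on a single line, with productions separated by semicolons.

E -> z x | z x z | P T | x | E x | T x z | E T x | x E E | x z; P -> x | E x | T x z | E T x; T -> x | x E E | x z

Unit pairs: E ⇒* {P, T}.
For every A with A ⇒* B via unit rules, add B's non-unit alternatives to A; then delete every rule of the form X → Y.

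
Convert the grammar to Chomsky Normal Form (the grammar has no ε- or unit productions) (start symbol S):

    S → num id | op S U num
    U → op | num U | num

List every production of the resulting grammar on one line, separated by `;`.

Introduce a nonterminal for each terminal appearing in a rule of length ≥ 2: X1 → num, X2 → id, X3 → op.
Binarize each right-hand side of length ≥ 3 by chaining fresh nonterminals (Y1, Y2, …): affected rules were S → X3 S U X1.

S → X1 X2 | X3 Y1; U → op | X1 U | num; X1 → num; X2 → id; X3 → op; Y1 → S Y2; Y2 → U X1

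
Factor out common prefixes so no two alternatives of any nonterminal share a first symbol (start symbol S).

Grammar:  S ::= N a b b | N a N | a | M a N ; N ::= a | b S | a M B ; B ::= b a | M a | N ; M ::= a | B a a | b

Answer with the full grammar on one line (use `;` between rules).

S has alternatives sharing prefix 'N a': factor to S → N a S' with S' → b b | N.
N has alternatives sharing prefix 'a': factor to N → a N' with N' → ε | M B.

S ::= a | M a N | N a S'; N ::= b S | a N'; B ::= b a | M a | N; M ::= a | B a a | b; S' ::= b b | N; N' ::= ε | M B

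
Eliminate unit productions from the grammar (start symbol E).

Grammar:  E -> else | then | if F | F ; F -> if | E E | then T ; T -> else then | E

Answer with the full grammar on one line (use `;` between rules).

Unit pairs: E ⇒* {F}; T ⇒* {E, F}.
Replace each nonterminal's rules with the union of the non-unit rules of every nonterminal it unit-derives.

E -> else | then | if F | if | E E | then T; F -> if | E E | then T; T -> else | then | if F | if | E E | then T | else then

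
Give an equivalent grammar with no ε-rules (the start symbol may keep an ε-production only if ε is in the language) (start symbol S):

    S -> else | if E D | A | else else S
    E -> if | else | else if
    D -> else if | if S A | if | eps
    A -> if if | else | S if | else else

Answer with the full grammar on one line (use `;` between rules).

Nullable set = {D}.
ε ∉ L(G), so no ε-production is kept.
For each production, add variants omitting each subset of nullable occurrences: S → if E D gives if E D | if E.

S -> else | if E D | if E | A | else else S; E -> if | else | else if; D -> else if | if S A | if; A -> if if | else | S if | else else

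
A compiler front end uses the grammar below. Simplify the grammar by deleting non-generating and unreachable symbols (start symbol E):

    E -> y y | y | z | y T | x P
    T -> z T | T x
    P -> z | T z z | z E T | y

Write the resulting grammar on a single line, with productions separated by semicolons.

Generating nonterminals: {E, P}.
Reachable from E after that: {E, P}.
Removed useless symbols: {T} and every production mentioning them.

E -> y y | y | z | x P; P -> z | y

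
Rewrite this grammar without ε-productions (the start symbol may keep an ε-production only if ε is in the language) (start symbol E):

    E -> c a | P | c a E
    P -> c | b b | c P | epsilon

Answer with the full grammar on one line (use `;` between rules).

E -> c a | P | c a E | epsilon; P -> c | b b | c P

The nullable symbols are {E, P}.
ε ∈ L(G) since E is nullable, so keep E → ε.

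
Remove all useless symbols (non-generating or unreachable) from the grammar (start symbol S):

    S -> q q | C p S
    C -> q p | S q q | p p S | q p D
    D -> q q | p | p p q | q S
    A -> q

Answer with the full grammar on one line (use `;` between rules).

Generating nonterminals: {A, C, D, S}.
Reachable from S after that: {C, D, S}.
Removed useless symbols: {A} and every production mentioning them.

S -> q q | C p S; C -> q p | S q q | p p S | q p D; D -> q q | p | p p q | q S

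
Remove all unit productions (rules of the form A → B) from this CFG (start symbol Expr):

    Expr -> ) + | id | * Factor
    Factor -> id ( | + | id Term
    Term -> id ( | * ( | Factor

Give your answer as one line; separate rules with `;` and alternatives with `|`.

Expr -> ) + | id | * Factor; Factor -> id ( | + | id Term; Term -> id ( | * ( | + | id Term

Unit pairs: Term ⇒* {Factor}.
For each unit pair (A, B), copy every non-unit production of B to A, then drop all unit productions.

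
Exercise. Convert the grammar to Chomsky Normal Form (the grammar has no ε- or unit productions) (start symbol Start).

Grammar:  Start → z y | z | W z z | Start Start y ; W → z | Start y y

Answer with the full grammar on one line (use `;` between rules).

Introduce a nonterminal for each terminal appearing in a rule of length ≥ 2: X1 → z, X2 → y.
Binarize each right-hand side of length ≥ 3 by chaining fresh nonterminals (Y1, Y2, …): affected rules were Start → W X1 X1; Start → Start Start X2; W → Start X2 X2.

Start → X1 X2 | z | W Y1 | Start Y2; W → z | Start Y3; X1 → z; X2 → y; Y1 → X1 X1; Y2 → Start X2; Y3 → X2 X2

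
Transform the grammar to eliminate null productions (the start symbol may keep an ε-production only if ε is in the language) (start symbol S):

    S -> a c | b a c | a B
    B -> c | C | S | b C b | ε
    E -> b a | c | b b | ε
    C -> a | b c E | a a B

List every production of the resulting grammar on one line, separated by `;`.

S -> a c | b a c | a B | a; B -> c | C | S | b C b; E -> b a | c | b b; C -> a | b c E | b c | a a B | a a

The nullable symbols are {B, E}.
ε ∉ L(G), so no ε-production is kept.
For each production, add variants omitting each subset of nullable occurrences: S → a B gives a B | a. C → b c E gives b c E | b c. C → a a B gives a a B | a a.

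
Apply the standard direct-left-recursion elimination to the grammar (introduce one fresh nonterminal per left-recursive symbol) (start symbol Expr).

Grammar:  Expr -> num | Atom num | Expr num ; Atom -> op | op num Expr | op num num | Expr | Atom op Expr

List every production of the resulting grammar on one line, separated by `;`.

Expr -> num Expr1 | Atom num Expr1; Atom -> op Atom1 | op num Expr Atom1 | op num num Atom1 | Expr Atom1; Expr1 -> num Expr1 | ε; Atom1 -> op Expr Atom1 | ε

Left recursion appears on Expr, Atom.
For Expr: α = {num}, β = {num, Atom num}. Rewrite as Expr → β Expr1 and Expr1 → α Expr1 | ε.
For Atom: α = {op Expr}, β = {op, op num Expr, op num num, Expr}. Rewrite as Atom → β Atom1 and Atom1 → α Atom1 | ε.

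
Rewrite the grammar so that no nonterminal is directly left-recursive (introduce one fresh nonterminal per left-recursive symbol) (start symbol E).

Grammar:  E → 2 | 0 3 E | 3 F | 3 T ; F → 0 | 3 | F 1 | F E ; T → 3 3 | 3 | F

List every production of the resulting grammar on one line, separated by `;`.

E → 2 | 0 3 E | 3 F | 3 T; F → 0 F' | 3 F'; T → 3 3 | 3 | F; F' → 1 F' | E F' | ε

Left recursion appears on F.
For F: α = {1, E}, β = {0, 3}. Rewrite as F → β F' and F' → α F' | ε.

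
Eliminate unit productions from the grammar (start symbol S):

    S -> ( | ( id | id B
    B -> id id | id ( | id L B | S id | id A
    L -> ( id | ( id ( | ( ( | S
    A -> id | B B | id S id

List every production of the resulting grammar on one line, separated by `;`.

Unit pairs: L ⇒* {S}.
Replace each nonterminal's rules with the union of the non-unit rules of every nonterminal it unit-derives.

S -> ( | ( id | id B; B -> id id | id ( | id L B | S id | id A; L -> ( id | ( id ( | ( ( | ( | id B; A -> id | B B | id S id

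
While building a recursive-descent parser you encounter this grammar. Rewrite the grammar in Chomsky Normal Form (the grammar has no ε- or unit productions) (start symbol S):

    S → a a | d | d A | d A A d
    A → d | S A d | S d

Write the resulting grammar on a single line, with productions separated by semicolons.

Introduce a nonterminal for each terminal appearing in a rule of length ≥ 2: X1 → a, X2 → d.
Binarize each right-hand side of length ≥ 3 by chaining fresh nonterminals (Y1, Y2, …): affected rules were S → X2 A A X2; A → S A X2.

S → X1 X1 | d | X2 A | X2 Y1; A → d | S Y3 | S X2; X1 → a; X2 → d; Y1 → A Y2; Y2 → A X2; Y3 → A X2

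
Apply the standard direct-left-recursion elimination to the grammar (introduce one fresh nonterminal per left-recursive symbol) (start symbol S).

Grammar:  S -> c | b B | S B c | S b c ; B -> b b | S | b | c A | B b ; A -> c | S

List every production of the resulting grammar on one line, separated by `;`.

S -> c S' | b B S'; B -> b b B' | S B' | b B' | c A B'; A -> c | S; S' -> B c S' | b c S' | ε; B' -> b B' | ε

S, B are directly left-recursive.
For S: α = {B c, b c}, β = {c, b B}. Rewrite as S → β S' and S' → α S' | ε.
For B: α = {b}, β = {b b, S, b, c A}. Rewrite as B → β B' and B' → α B' | ε.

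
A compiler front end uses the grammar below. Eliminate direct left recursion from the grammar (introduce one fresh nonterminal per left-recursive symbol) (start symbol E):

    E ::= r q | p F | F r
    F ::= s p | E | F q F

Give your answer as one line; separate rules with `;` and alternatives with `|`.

Left recursion appears on F.
For F: α = {q F}, β = {s p, E}. Rewrite as F → β F' and F' → α F' | ε.

E ::= r q | p F | F r; F ::= s p F' | E F'; F' ::= q F F' | ε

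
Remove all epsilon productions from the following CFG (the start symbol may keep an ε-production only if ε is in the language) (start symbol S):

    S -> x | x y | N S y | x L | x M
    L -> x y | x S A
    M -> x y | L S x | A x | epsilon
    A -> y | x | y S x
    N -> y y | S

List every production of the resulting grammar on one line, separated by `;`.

S -> x | x y | N S y | x L | x M; L -> x y | x S A; M -> x y | L S x | A x; A -> y | x | y S x; N -> y y | S

Nullable set = {M}.
ε ∉ L(G), so no ε-production is kept.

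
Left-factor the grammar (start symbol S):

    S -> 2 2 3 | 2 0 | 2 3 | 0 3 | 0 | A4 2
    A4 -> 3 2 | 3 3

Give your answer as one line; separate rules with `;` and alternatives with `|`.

S -> A4 2 | 2 S' | 0 S''; A4 -> 3 A4'; S' -> 2 3 | 0 | 3; S'' -> 3 | ε; A4' -> 2 | 3

S has alternatives sharing prefix '2': factor to S → 2 S' with S' → 2 3 | 0 | 3.
S has alternatives sharing prefix '0': factor to S → 0 S'' with S'' → 3 | ε.
A4 has alternatives sharing prefix '3': factor to A4 → 3 A4' with A4' → 2 | 3.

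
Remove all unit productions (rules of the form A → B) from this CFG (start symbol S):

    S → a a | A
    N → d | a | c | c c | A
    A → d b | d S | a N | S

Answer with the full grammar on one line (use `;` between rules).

S → a a | d b | d S | a N; N → a a | d | a | c | c c | d b | d S | a N; A → a a | d b | d S | a N

Unit pairs: A ⇒* {S}; N ⇒* {A, S}; S ⇒* {A}.
For every A with A ⇒* B via unit rules, add B's non-unit alternatives to A; then delete every rule of the form X → Y.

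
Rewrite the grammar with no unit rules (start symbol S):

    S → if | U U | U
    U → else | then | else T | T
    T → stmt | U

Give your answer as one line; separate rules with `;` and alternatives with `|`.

S → else | then | else T | if | U U | stmt; U → else | then | else T | stmt; T → else | then | else T | stmt

Unit pairs: S ⇒* {T, U}; T ⇒* {U}; U ⇒* {T}.
For every A with A ⇒* B via unit rules, add B's non-unit alternatives to A; then delete every rule of the form X → Y.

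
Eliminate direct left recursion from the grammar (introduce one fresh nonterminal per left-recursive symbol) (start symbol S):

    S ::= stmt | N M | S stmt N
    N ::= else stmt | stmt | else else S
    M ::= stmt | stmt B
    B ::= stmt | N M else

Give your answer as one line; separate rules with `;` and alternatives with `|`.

S is directly left-recursive.
For S: α = {stmt N}, β = {stmt, N M}. Rewrite as S → β S' and S' → α S' | ε.

S ::= stmt S' | N M S'; N ::= else stmt | stmt | else else S; M ::= stmt | stmt B; B ::= stmt | N M else; S' ::= stmt N S' | eps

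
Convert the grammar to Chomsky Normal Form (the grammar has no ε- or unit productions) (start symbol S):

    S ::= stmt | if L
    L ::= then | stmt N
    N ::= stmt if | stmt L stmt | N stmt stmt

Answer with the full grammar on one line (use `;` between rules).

Introduce a nonterminal for each terminal appearing in a rule of length ≥ 2: X1 → if, X2 → stmt.
Binarize each right-hand side of length ≥ 3 by chaining fresh nonterminals (Y1, Y2, …): affected rules were N → X2 L X2; N → N X2 X2.

S ::= stmt | X1 L; L ::= then | X2 N; N ::= X2 X1 | X2 Y1 | N Y2; X1 ::= if; X2 ::= stmt; Y1 ::= L X2; Y2 ::= X2 X2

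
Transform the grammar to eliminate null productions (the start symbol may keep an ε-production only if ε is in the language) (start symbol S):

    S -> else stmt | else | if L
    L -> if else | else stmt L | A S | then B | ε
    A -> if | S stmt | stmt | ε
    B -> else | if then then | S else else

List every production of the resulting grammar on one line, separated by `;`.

S -> else stmt | else | if L | if; L -> if else | else stmt L | else stmt | A S | S | then B; A -> if | S stmt | stmt; B -> else | if then then | S else else

Nullable set = {A, L}.
ε ∉ L(G), so no ε-production is kept.
Expand every rule over subsets of its nullable positions: S → if L gives if L | if. L → else stmt L gives else stmt L | else stmt. L → A S gives A S | S.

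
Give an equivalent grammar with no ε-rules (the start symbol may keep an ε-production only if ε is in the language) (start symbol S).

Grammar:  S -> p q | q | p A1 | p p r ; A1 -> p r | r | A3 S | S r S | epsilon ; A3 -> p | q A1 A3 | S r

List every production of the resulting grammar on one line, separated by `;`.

S -> p q | q | p A1 | p | p p r; A1 -> p r | r | A3 S | S r S; A3 -> p | q A1 A3 | q A3 | S r

The nullable symbols are {A1}.
ε ∉ L(G), so no ε-production is kept.
For each production, add variants omitting each subset of nullable occurrences: S → p A1 gives p A1 | p. A3 → q A1 A3 gives q A1 A3 | q A3.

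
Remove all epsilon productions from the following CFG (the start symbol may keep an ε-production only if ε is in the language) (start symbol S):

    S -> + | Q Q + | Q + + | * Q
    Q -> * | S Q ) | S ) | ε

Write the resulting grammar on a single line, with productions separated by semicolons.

Nullable nonterminals: {Q}.
ε ∉ L(G), so no ε-production is kept.
Add the nullable-subset variants: S → Q Q + gives Q Q + | Q +. S → Q + + gives Q + + | + +. S → * Q gives * Q | *. Q → S Q ) gives S Q ) | S ).

S -> + | Q Q + | Q + | Q + + | + + | * Q | *; Q -> * | S Q ) | S )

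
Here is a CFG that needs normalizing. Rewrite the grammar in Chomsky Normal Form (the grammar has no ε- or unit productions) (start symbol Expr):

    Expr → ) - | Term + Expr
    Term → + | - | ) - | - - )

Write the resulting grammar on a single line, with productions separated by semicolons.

Introduce a nonterminal for each terminal appearing in a rule of length ≥ 2: X1 → ), X2 → -, X3 → +.
Binarize each right-hand side of length ≥ 3 by chaining fresh nonterminals (Y1, Y2, …): affected rules were Expr → Term X3 Expr; Term → X2 X2 X1.

Expr → X1 X2 | Term Y1; Term → + | - | X1 X2 | X2 Y2; X1 → ); X2 → -; X3 → +; Y1 → X3 Expr; Y2 → X2 X1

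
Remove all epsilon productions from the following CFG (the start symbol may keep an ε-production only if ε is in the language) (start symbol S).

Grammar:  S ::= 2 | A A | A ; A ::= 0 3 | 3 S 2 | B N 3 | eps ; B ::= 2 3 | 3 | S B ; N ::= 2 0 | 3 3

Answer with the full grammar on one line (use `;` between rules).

The nullable symbols are {A, S}.
ε ∈ L(G) since S is nullable, so keep S → ε.
For each production, add variants omitting each subset of nullable occurrences: S → A A gives A A | A. A → 3 S 2 gives 3 S 2 | 3 2.

S ::= 2 | A A | A | ε; A ::= 0 3 | 3 S 2 | 3 2 | B N 3; B ::= 2 3 | 3 | S B; N ::= 2 0 | 3 3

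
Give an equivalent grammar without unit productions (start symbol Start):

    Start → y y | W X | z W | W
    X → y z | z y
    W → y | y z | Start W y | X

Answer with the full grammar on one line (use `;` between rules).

Unit pairs: Start ⇒* {W, X}; W ⇒* {X}.
For each unit pair (A, B), copy every non-unit production of B to A, then drop all unit productions.

Start → y y | W X | z W | y z | z y | y | Start W y; X → y z | z y; W → y z | z y | y | Start W y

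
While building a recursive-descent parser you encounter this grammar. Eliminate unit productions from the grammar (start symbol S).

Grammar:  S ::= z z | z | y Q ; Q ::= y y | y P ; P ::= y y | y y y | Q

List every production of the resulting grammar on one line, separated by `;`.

S ::= z z | z | y Q; Q ::= y y | y P; P ::= y y | y y y | y P

Unit pairs: P ⇒* {Q}.
For each unit pair (A, B), copy every non-unit production of B to A, then drop all unit productions.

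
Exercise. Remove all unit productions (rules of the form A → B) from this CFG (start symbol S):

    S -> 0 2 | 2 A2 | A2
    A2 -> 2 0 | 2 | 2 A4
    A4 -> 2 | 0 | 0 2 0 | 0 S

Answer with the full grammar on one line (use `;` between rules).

S -> 2 0 | 2 | 2 A4 | 0 2 | 2 A2; A2 -> 2 0 | 2 | 2 A4; A4 -> 2 | 0 | 0 2 0 | 0 S

Unit pairs: S ⇒* {A2}.
For each unit pair (A, B), copy every non-unit production of B to A, then drop all unit productions.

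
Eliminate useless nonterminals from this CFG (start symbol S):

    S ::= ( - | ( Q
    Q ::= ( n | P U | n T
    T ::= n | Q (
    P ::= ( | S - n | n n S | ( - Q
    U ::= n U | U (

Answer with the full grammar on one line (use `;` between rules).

Generating nonterminals: {P, Q, S, T}.
Reachable from S after that: {Q, S, T}.
Removed useless symbols: {P, U} and every production mentioning them.

S ::= ( - | ( Q; Q ::= ( n | n T; T ::= n | Q (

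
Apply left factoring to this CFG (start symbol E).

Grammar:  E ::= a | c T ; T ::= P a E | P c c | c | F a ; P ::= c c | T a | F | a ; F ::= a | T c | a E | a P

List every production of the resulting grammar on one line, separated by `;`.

T has alternatives sharing prefix 'P': factor to T → P T' with T' → a E | c c.
F has alternatives sharing prefix 'a': factor to F → a F' with F' → ε | E | P.

E ::= a | c T; T ::= c | F a | P T'; P ::= c c | T a | F | a; F ::= T c | a F'; T' ::= a E | c c; F' ::= eps | E | P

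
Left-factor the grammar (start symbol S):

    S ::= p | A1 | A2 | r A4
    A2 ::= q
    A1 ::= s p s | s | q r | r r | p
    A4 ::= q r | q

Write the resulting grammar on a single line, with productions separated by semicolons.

A1 has alternatives sharing prefix 's': factor to A1 → s A1' with A1' → p s | ε.
A4 has alternatives sharing prefix 'q': factor to A4 → q A4' with A4' → r | ε.

S ::= p | A1 | A2 | r A4; A2 ::= q; A1 ::= q r | r r | p | s A1'; A4 ::= q A4'; A1' ::= p s | eps; A4' ::= r | eps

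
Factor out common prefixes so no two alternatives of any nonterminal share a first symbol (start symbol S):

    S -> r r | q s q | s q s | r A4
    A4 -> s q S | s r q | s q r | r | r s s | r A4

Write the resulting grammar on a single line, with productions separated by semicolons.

S has alternatives sharing prefix 'r': factor to S → r S' with S' → r | A4.
A4 has alternatives sharing prefix 's': factor to A4 → s A4' with A4' → q S | r q | q r.
A4 has alternatives sharing prefix 'r': factor to A4 → r A4'' with A4'' → ε | s s | A4.
A4' has alternatives sharing prefix 'q': factor to A4' → q A4''' with A4''' → S | r.

S -> q s q | s q s | r S'; A4 -> s A4' | r A4''; S' -> r | A4; A4' -> r q | q A4'''; A4'' -> ε | s s | A4; A4''' -> S | r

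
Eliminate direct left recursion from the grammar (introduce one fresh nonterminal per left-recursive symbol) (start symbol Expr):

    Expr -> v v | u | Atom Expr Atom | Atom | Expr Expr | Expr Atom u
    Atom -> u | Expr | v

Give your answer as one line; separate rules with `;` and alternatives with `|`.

Expr is directly left-recursive.
For Expr: α = {Expr, Atom u}, β = {v v, u, Atom Expr Atom, Atom}. Rewrite as Expr → β Expr1 and Expr1 → α Expr1 | ε.

Expr -> v v Expr1 | u Expr1 | Atom Expr Atom Expr1 | Atom Expr1; Atom -> u | Expr | v; Expr1 -> Expr Expr1 | Atom u Expr1 | ε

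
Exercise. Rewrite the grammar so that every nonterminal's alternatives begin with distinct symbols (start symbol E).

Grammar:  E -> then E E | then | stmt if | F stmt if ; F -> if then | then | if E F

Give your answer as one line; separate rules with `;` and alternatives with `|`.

E -> stmt if | F stmt if | then E'; F -> then | if F'; E' -> E E | ε; F' -> then | E F

E has alternatives sharing prefix 'then': factor to E → then E' with E' → E E | ε.
F has alternatives sharing prefix 'if': factor to F → if F' with F' → then | E F.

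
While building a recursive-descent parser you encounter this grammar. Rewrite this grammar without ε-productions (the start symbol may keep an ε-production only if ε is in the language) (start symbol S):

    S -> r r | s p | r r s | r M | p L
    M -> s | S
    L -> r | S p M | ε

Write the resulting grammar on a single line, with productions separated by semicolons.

Nullable set = {L}.
ε ∉ L(G), so no ε-production is kept.
Add the nullable-subset variants: S → p L gives p L | p.

S -> r r | s p | r r s | r M | p L | p; M -> s | S; L -> r | S p M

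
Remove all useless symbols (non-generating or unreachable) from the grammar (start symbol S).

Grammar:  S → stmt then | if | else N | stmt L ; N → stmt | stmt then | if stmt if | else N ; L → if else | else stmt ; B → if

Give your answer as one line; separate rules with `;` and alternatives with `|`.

S → stmt then | if | else N | stmt L; N → stmt | stmt then | if stmt if | else N; L → if else | else stmt

Generating nonterminals: {B, L, N, S}.
Reachable from S after that: {L, N, S}.
Removed useless symbols: {B} and every production mentioning them.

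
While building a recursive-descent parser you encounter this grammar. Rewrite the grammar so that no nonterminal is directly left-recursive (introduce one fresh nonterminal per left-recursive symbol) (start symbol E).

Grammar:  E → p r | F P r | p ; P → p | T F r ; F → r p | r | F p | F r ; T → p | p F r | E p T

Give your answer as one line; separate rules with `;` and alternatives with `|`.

E → p r | F P r | p; P → p | T F r; F → r p F' | r F'; T → p | p F r | E p T; F' → p F' | r F' | ε

Directly left-recursive nonterminal: F.
For F: α = {p, r}, β = {r p, r}. Rewrite as F → β F' and F' → α F' | ε.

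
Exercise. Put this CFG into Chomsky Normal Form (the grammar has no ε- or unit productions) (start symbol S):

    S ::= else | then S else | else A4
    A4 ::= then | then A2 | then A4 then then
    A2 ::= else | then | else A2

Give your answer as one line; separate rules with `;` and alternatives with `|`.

Introduce a nonterminal for each terminal appearing in a rule of length ≥ 2: X1 → then, X2 → else.
Binarize each right-hand side of length ≥ 3 by chaining fresh nonterminals (Y1, Y2, …): affected rules were S → X1 S X2; A4 → X1 A4 X1 X1.

S ::= else | X1 Y1 | X2 A4; A4 ::= then | X1 A2 | X1 Y2; A2 ::= else | then | X2 A2; X1 ::= then; X2 ::= else; Y1 ::= S X2; Y2 ::= A4 Y3; Y3 ::= X1 X1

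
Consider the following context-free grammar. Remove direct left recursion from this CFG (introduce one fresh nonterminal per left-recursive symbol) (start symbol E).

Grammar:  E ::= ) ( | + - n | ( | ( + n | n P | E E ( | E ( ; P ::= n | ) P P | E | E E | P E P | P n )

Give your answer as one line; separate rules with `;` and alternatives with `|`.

E, P are directly left-recursive.
For E: α = {E (, (}, β = {) (, + - n, (, ( + n, n P}. Rewrite as E → β E' and E' → α E' | ε.
For P: α = {E P, n )}, β = {n, ) P P, E, E E}. Rewrite as P → β P' and P' → α P' | ε.

E ::= ) ( E' | + - n E' | ( E' | ( + n E' | n P E'; P ::= n P' | ) P P P' | E P' | E E P'; E' ::= E ( E' | ( E' | ε; P' ::= E P P' | n ) P' | ε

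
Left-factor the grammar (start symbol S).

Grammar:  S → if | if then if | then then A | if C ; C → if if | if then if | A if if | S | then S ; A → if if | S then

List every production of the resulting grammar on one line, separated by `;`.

S → then then A | if S'; C → A if if | S | then S | if C'; A → if if | S then; S' → ε | then if | C; C' → if | then if

S has alternatives sharing prefix 'if': factor to S → if S' with S' → ε | then if | C.
C has alternatives sharing prefix 'if': factor to C → if C' with C' → if | then if.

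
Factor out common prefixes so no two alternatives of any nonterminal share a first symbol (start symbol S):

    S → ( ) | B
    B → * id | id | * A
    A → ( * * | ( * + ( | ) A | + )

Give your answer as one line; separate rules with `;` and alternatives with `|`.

B has alternatives sharing prefix '*': factor to B → * B' with B' → id | A.
A has alternatives sharing prefix '( *': factor to A → ( * A' with A' → * | + (.

S → ( ) | B; B → id | * B'; A → ) A | + ) | ( * A'; B' → id | A; A' → * | + (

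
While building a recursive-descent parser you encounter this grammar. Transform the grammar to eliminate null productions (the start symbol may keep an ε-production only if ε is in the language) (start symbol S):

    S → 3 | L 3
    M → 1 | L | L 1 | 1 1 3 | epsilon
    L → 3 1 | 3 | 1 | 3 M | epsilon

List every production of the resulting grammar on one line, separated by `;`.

S → 3 | L 3; M → 1 | L | L 1 | 1 1 3; L → 3 1 | 3 | 1 | 3 M

Nullable set = {L, M}.
ε ∉ L(G), so no ε-production is kept.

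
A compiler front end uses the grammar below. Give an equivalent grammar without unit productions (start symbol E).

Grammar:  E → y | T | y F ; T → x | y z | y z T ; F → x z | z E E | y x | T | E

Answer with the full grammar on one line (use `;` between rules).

E → y | y F | x | y z | y z T; T → x | y z | y z T; F → y | y F | x z | z E E | y x | x | y z | y z T

Unit pairs: E ⇒* {T}; F ⇒* {E, T}.
Replace each nonterminal's rules with the union of the non-unit rules of every nonterminal it unit-derives.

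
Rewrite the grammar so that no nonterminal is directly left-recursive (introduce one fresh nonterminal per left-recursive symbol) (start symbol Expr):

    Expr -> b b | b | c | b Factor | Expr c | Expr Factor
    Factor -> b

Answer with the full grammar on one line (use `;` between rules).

Expr -> b b Expr1 | b Expr1 | c Expr1 | b Factor Expr1; Factor -> b; Expr1 -> c Expr1 | Factor Expr1 | ε

Directly left-recursive nonterminal: Expr.
For Expr: α = {c, Factor}, β = {b b, b, c, b Factor}. Rewrite as Expr → β Expr1 and Expr1 → α Expr1 | ε.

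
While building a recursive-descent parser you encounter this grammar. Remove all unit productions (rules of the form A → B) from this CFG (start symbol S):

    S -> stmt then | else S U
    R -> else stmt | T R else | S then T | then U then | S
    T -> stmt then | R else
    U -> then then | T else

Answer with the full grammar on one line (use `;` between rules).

S -> stmt then | else S U; R -> stmt then | else S U | else stmt | T R else | S then T | then U then; T -> stmt then | R else; U -> then then | T else

Unit pairs: R ⇒* {S}.
For each unit pair (A, B), copy every non-unit production of B to A, then drop all unit productions.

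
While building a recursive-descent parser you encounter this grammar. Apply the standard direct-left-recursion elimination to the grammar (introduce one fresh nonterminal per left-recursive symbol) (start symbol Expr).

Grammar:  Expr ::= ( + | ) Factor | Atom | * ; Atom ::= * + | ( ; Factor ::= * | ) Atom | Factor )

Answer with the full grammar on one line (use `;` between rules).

Left recursion appears on Factor.
For Factor: α = {)}, β = {*, ) Atom}. Rewrite as Factor → β Factor1 and Factor1 → α Factor1 | ε.

Expr ::= ( + | ) Factor | Atom | *; Atom ::= * + | (; Factor ::= * Factor1 | ) Atom Factor1; Factor1 ::= ) Factor1 | ε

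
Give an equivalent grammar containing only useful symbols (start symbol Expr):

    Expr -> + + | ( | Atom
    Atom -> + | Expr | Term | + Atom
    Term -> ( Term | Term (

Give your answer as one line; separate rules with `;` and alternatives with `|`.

Generating nonterminals: {Atom, Expr}.
Reachable from Expr after that: {Atom, Expr}.
Removed useless symbols: {Term} and every production mentioning them.

Expr -> + + | ( | Atom; Atom -> + | Expr | + Atom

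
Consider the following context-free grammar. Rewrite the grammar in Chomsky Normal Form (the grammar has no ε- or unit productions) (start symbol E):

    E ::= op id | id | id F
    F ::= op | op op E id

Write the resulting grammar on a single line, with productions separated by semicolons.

E ::= X1 X2 | id | X2 F; F ::= op | X1 Y1; X1 ::= op; X2 ::= id; Y1 ::= X1 Y2; Y2 ::= E X2

Introduce a nonterminal for each terminal appearing in a rule of length ≥ 2: X1 → op, X2 → id.
Binarize each right-hand side of length ≥ 3 by chaining fresh nonterminals (Y1, Y2, …): affected rules were F → X1 X1 E X2.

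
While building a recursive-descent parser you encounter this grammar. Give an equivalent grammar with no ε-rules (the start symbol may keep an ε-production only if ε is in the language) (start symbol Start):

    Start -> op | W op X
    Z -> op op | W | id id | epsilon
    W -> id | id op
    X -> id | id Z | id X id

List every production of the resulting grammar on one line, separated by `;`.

Start -> op | W op X; Z -> op op | W | id id; W -> id | id op; X -> id | id Z | id X id

Nullable nonterminals: {Z}.
ε ∉ L(G), so no ε-production is kept.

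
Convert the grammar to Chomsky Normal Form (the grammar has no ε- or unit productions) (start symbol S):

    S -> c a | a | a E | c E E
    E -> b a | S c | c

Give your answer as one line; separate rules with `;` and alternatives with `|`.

Introduce a nonterminal for each terminal appearing in a rule of length ≥ 2: X1 → c, X2 → a, X3 → b.
Binarize each right-hand side of length ≥ 3 by chaining fresh nonterminals (Y1, Y2, …): affected rules were S → X1 E E.

S -> X1 X2 | a | X2 E | X1 Y1; E -> X3 X2 | S X1 | c; X1 -> c; X2 -> a; X3 -> b; Y1 -> E E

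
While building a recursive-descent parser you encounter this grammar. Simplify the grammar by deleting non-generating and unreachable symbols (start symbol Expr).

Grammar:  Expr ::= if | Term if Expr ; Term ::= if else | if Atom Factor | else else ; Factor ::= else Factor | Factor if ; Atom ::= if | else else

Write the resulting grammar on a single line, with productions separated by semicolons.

Generating nonterminals: {Atom, Expr, Term}.
Reachable from Expr after that: {Expr, Term}.
Removed useless symbols: {Atom, Factor} and every production mentioning them.

Expr ::= if | Term if Expr; Term ::= if else | else else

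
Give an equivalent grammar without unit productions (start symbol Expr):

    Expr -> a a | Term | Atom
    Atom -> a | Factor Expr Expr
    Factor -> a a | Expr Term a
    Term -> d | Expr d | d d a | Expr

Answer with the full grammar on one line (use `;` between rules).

Unit pairs: Expr ⇒* {Atom, Term}; Term ⇒* {Atom, Expr}.
Replace each nonterminal's rules with the union of the non-unit rules of every nonterminal it unit-derives.

Expr -> d | Expr d | d d a | a | Factor Expr Expr | a a; Atom -> a | Factor Expr Expr; Factor -> a a | Expr Term a; Term -> d | Expr d | d d a | a | Factor Expr Expr | a a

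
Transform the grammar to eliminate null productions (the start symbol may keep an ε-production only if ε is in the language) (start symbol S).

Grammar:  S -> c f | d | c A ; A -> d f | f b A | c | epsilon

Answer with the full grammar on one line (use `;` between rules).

Nullable nonterminals: {A}.
ε ∉ L(G), so no ε-production is kept.
Add the nullable-subset variants: S → c A gives c A | c. A → f b A gives f b A | f b.

S -> c f | d | c A | c; A -> d f | f b A | f b | c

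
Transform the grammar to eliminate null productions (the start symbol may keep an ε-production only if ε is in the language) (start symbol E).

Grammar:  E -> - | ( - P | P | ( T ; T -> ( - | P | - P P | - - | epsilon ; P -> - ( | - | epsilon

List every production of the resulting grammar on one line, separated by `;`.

E -> - | ( - P | ( - | P | ( T | ( | ε; T -> ( - | P | - P P | - P | - | - -; P -> - ( | -

Nullable nonterminals: {E, P, T}.
ε ∈ L(G) since E is nullable, so keep E → ε.
Add the nullable-subset variants: E → ( - P gives ( - P | ( -. E → ( T gives ( T | (. T → - P P gives - P P | - P | -.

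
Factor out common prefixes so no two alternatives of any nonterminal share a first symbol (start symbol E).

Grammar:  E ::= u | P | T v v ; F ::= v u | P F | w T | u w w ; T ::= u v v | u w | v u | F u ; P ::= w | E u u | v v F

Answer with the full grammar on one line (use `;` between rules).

E ::= u | P | T v v; F ::= v u | P F | w T | u w w; T ::= v u | F u | u T'; P ::= w | E u u | v v F; T' ::= v v | w

T has alternatives sharing prefix 'u': factor to T → u T' with T' → v v | w.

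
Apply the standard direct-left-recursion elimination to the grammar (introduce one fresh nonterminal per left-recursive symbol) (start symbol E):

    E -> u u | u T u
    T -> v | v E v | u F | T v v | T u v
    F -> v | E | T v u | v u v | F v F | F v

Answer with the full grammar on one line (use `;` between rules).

T, F are directly left-recursive.
For T: α = {v v, u v}, β = {v, v E v, u F}. Rewrite as T → β T' and T' → α T' | ε.
For F: α = {v F, v}, β = {v, E, T v u, v u v}. Rewrite as F → β F' and F' → α F' | ε.

E -> u u | u T u; T -> v T' | v E v T' | u F T'; F -> v F' | E F' | T v u F' | v u v F'; T' -> v v T' | u v T' | ε; F' -> v F F' | v F' | ε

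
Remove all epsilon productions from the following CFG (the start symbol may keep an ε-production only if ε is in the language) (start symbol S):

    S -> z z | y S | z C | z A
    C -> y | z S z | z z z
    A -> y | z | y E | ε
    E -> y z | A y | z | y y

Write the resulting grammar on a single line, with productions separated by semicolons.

S -> z z | y S | z C | z A | z; C -> y | z S z | z z z; A -> y | z | y E; E -> y z | A y | y | z | y y

The nullable symbols are {A}.
ε ∉ L(G), so no ε-production is kept.
Add the nullable-subset variants: S → z A gives z A | z. E → A y gives A y | y.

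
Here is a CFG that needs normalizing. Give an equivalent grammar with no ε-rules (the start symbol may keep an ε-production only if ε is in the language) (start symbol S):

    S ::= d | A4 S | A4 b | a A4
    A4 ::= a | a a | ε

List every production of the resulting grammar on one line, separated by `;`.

S ::= d | A4 S | A4 b | b | a A4 | a; A4 ::= a | a a

The nullable symbols are {A4}.
ε ∉ L(G), so no ε-production is kept.
For each production, add variants omitting each subset of nullable occurrences: S → A4 b gives A4 b | b. S → a A4 gives a A4 | a.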